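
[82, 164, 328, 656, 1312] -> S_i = 82*2^i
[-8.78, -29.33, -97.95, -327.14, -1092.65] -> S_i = -8.78*3.34^i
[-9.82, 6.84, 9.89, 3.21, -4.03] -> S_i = Random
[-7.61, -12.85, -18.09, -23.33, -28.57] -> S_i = -7.61 + -5.24*i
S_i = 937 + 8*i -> [937, 945, 953, 961, 969]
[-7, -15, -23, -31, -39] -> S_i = -7 + -8*i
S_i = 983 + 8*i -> [983, 991, 999, 1007, 1015]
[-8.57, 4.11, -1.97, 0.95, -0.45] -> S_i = -8.57*(-0.48)^i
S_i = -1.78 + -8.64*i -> [-1.78, -10.42, -19.06, -27.7, -36.34]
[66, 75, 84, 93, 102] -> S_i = 66 + 9*i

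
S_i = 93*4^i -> [93, 372, 1488, 5952, 23808]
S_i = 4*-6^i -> [4, -24, 144, -864, 5184]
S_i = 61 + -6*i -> [61, 55, 49, 43, 37]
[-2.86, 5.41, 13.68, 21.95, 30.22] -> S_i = -2.86 + 8.27*i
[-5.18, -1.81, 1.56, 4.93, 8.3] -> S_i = -5.18 + 3.37*i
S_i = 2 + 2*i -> [2, 4, 6, 8, 10]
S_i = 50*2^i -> [50, 100, 200, 400, 800]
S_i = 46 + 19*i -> [46, 65, 84, 103, 122]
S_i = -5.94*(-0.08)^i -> [-5.94, 0.48, -0.04, 0.0, -0.0]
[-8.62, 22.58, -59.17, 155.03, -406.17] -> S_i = -8.62*(-2.62)^i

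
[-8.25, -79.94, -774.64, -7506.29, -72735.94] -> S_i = -8.25*9.69^i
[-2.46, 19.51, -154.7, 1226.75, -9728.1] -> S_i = -2.46*(-7.93)^i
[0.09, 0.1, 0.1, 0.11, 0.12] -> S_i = 0.09*1.08^i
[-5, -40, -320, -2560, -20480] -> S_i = -5*8^i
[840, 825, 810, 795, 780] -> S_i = 840 + -15*i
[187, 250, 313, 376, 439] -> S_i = 187 + 63*i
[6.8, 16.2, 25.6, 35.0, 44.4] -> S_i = 6.80 + 9.40*i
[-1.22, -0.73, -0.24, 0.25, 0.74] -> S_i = -1.22 + 0.49*i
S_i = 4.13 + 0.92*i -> [4.13, 5.05, 5.97, 6.89, 7.81]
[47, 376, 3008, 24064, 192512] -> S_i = 47*8^i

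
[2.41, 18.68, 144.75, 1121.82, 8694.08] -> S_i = 2.41*7.75^i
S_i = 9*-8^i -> [9, -72, 576, -4608, 36864]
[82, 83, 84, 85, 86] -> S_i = 82 + 1*i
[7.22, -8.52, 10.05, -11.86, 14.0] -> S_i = 7.22*(-1.18)^i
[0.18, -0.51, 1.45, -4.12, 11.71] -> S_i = 0.18*(-2.84)^i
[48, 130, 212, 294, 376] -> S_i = 48 + 82*i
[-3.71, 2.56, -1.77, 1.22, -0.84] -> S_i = -3.71*(-0.69)^i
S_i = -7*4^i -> [-7, -28, -112, -448, -1792]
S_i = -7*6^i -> [-7, -42, -252, -1512, -9072]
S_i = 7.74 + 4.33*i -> [7.74, 12.07, 16.4, 20.73, 25.06]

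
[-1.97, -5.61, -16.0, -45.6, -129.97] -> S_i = -1.97*2.85^i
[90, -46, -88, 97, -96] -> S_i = Random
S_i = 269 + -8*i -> [269, 261, 253, 245, 237]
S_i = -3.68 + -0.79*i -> [-3.68, -4.47, -5.26, -6.05, -6.84]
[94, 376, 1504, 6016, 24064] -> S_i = 94*4^i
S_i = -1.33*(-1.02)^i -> [-1.33, 1.36, -1.38, 1.41, -1.44]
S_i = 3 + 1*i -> [3, 4, 5, 6, 7]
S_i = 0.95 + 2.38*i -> [0.95, 3.33, 5.71, 8.09, 10.47]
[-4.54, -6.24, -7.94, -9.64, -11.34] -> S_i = -4.54 + -1.70*i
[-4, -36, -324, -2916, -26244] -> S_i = -4*9^i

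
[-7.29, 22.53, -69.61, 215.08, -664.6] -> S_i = -7.29*(-3.09)^i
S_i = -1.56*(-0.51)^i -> [-1.56, 0.8, -0.41, 0.21, -0.11]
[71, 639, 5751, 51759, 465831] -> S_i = 71*9^i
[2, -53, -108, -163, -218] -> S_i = 2 + -55*i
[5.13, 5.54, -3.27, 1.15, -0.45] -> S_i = Random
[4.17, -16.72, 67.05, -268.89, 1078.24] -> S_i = 4.17*(-4.01)^i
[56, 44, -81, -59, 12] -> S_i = Random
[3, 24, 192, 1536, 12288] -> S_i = 3*8^i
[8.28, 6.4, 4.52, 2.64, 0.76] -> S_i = 8.28 + -1.88*i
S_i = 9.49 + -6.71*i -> [9.49, 2.78, -3.93, -10.64, -17.35]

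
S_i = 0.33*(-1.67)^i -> [0.33, -0.55, 0.92, -1.54, 2.57]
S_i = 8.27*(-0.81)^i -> [8.27, -6.7, 5.43, -4.4, 3.56]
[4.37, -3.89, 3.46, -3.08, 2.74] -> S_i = 4.37*(-0.89)^i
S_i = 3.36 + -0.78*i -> [3.36, 2.58, 1.8, 1.02, 0.24]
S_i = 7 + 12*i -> [7, 19, 31, 43, 55]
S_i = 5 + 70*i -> [5, 75, 145, 215, 285]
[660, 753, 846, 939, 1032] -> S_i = 660 + 93*i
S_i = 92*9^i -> [92, 828, 7452, 67068, 603612]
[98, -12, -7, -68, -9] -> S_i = Random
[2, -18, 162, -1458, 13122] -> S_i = 2*-9^i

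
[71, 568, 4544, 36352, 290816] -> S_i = 71*8^i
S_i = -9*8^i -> [-9, -72, -576, -4608, -36864]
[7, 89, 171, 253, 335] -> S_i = 7 + 82*i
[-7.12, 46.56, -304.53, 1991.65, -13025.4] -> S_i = -7.12*(-6.54)^i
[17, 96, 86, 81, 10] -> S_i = Random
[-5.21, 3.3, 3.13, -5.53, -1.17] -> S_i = Random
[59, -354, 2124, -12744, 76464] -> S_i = 59*-6^i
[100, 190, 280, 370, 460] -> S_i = 100 + 90*i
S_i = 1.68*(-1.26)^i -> [1.68, -2.12, 2.67, -3.36, 4.23]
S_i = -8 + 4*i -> [-8, -4, 0, 4, 8]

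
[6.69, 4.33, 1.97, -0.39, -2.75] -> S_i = 6.69 + -2.36*i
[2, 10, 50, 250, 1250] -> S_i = 2*5^i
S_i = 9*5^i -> [9, 45, 225, 1125, 5625]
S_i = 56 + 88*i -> [56, 144, 232, 320, 408]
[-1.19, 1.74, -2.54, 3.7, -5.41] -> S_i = -1.19*(-1.46)^i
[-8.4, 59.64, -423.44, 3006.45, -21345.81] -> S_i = -8.40*(-7.10)^i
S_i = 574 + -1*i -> [574, 573, 572, 571, 570]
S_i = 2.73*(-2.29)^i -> [2.73, -6.25, 14.32, -32.78, 75.08]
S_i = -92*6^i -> [-92, -552, -3312, -19872, -119232]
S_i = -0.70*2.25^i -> [-0.7, -1.58, -3.54, -7.97, -17.94]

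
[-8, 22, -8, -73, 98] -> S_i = Random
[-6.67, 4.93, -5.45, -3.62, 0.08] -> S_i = Random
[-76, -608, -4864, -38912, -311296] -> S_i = -76*8^i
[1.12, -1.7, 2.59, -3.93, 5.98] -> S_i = 1.12*(-1.52)^i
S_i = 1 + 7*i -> [1, 8, 15, 22, 29]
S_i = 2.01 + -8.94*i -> [2.01, -6.93, -15.87, -24.81, -33.75]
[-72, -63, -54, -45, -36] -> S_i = -72 + 9*i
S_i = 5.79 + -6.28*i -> [5.79, -0.49, -6.77, -13.05, -19.33]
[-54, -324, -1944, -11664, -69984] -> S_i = -54*6^i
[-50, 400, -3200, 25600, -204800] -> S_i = -50*-8^i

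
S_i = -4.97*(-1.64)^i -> [-4.97, 8.15, -13.37, 21.92, -35.95]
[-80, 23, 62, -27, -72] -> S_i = Random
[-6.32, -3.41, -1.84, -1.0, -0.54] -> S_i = -6.32*0.54^i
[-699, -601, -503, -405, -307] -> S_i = -699 + 98*i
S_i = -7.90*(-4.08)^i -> [-7.9, 32.23, -131.51, 536.55, -2189.11]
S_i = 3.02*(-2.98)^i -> [3.02, -9.0, 26.82, -79.92, 238.16]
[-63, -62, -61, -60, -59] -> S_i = -63 + 1*i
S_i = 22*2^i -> [22, 44, 88, 176, 352]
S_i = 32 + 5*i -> [32, 37, 42, 47, 52]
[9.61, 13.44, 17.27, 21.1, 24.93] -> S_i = 9.61 + 3.83*i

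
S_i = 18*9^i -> [18, 162, 1458, 13122, 118098]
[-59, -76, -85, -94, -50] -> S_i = Random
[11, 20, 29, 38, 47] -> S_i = 11 + 9*i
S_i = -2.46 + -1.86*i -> [-2.46, -4.32, -6.18, -8.04, -9.9]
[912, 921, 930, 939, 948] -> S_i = 912 + 9*i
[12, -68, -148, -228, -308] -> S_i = 12 + -80*i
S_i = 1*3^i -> [1, 3, 9, 27, 81]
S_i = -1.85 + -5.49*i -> [-1.85, -7.34, -12.83, -18.32, -23.81]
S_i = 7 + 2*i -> [7, 9, 11, 13, 15]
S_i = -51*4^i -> [-51, -204, -816, -3264, -13056]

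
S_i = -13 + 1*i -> [-13, -12, -11, -10, -9]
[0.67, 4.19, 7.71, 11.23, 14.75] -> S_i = 0.67 + 3.52*i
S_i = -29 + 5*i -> [-29, -24, -19, -14, -9]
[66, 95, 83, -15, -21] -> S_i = Random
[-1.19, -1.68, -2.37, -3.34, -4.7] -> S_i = -1.19*1.41^i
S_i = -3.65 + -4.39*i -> [-3.65, -8.04, -12.43, -16.82, -21.21]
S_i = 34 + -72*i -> [34, -38, -110, -182, -254]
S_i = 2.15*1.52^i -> [2.15, 3.27, 4.97, 7.55, 11.48]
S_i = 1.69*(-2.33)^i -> [1.69, -3.94, 9.17, -21.38, 49.81]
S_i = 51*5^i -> [51, 255, 1275, 6375, 31875]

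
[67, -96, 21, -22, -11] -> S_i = Random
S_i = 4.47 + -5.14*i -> [4.47, -0.67, -5.81, -10.95, -16.09]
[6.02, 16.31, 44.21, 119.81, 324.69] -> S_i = 6.02*2.71^i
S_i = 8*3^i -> [8, 24, 72, 216, 648]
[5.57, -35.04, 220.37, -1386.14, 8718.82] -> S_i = 5.57*(-6.29)^i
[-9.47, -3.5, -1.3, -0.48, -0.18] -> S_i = -9.47*0.37^i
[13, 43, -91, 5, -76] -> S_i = Random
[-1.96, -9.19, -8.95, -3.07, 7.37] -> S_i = Random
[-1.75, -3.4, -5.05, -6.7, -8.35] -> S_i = -1.75 + -1.65*i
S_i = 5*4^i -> [5, 20, 80, 320, 1280]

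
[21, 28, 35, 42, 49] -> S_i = 21 + 7*i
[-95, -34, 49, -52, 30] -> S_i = Random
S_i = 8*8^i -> [8, 64, 512, 4096, 32768]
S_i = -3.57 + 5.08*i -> [-3.57, 1.51, 6.59, 11.67, 16.75]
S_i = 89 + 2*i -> [89, 91, 93, 95, 97]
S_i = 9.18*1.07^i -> [9.18, 9.82, 10.51, 11.25, 12.03]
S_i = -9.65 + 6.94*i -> [-9.65, -2.71, 4.23, 11.17, 18.11]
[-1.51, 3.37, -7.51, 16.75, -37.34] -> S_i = -1.51*(-2.23)^i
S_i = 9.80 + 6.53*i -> [9.8, 16.33, 22.86, 29.39, 35.92]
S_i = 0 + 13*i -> [0, 13, 26, 39, 52]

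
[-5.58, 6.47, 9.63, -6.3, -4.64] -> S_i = Random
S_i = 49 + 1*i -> [49, 50, 51, 52, 53]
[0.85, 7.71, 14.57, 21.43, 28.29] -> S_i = 0.85 + 6.86*i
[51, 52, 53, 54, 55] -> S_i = 51 + 1*i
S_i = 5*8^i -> [5, 40, 320, 2560, 20480]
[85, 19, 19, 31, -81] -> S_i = Random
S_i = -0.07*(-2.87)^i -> [-0.07, 0.2, -0.58, 1.65, -4.75]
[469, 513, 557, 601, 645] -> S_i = 469 + 44*i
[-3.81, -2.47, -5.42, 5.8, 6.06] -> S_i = Random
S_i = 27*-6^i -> [27, -162, 972, -5832, 34992]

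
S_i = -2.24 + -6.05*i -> [-2.24, -8.29, -14.34, -20.39, -26.44]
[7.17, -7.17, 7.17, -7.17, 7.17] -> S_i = 7.17*(-1.00)^i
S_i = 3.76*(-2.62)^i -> [3.76, -9.85, 25.81, -67.62, 177.17]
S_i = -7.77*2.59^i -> [-7.77, -20.12, -52.12, -135.0, -349.64]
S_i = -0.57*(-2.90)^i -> [-0.57, 1.65, -4.79, 13.9, -40.32]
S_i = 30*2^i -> [30, 60, 120, 240, 480]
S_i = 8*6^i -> [8, 48, 288, 1728, 10368]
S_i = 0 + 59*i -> [0, 59, 118, 177, 236]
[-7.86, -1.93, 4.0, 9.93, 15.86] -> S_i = -7.86 + 5.93*i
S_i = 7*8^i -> [7, 56, 448, 3584, 28672]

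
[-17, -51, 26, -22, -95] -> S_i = Random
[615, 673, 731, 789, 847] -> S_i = 615 + 58*i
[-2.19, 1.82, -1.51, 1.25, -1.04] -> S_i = -2.19*(-0.83)^i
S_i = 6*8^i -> [6, 48, 384, 3072, 24576]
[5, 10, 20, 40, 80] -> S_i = 5*2^i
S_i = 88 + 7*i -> [88, 95, 102, 109, 116]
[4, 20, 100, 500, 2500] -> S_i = 4*5^i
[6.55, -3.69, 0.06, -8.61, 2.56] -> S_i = Random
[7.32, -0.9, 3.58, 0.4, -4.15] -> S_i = Random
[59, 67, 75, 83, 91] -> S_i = 59 + 8*i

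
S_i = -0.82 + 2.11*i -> [-0.82, 1.29, 3.4, 5.51, 7.62]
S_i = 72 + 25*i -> [72, 97, 122, 147, 172]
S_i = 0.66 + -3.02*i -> [0.66, -2.36, -5.38, -8.4, -11.42]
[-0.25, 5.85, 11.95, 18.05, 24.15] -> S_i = -0.25 + 6.10*i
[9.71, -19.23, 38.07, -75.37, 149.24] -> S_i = 9.71*(-1.98)^i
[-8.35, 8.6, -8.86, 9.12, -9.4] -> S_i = -8.35*(-1.03)^i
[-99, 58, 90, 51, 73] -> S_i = Random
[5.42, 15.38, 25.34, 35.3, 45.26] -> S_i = 5.42 + 9.96*i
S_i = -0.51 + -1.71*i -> [-0.51, -2.22, -3.93, -5.64, -7.35]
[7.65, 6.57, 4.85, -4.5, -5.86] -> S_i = Random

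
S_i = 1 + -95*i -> [1, -94, -189, -284, -379]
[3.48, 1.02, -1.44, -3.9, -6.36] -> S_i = 3.48 + -2.46*i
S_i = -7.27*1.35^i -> [-7.27, -9.81, -13.25, -17.89, -24.15]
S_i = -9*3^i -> [-9, -27, -81, -243, -729]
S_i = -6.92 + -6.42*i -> [-6.92, -13.34, -19.76, -26.18, -32.6]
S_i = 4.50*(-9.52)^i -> [4.5, -42.84, 407.84, -3882.61, 36962.41]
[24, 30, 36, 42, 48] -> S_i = 24 + 6*i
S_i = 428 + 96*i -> [428, 524, 620, 716, 812]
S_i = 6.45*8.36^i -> [6.45, 53.92, 450.79, 3768.59, 31505.39]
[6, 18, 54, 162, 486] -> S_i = 6*3^i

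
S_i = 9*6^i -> [9, 54, 324, 1944, 11664]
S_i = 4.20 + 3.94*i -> [4.2, 8.14, 12.08, 16.02, 19.96]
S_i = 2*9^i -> [2, 18, 162, 1458, 13122]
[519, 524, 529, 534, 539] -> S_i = 519 + 5*i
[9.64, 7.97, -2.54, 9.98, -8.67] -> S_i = Random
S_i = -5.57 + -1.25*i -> [-5.57, -6.82, -8.07, -9.32, -10.57]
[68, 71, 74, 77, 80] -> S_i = 68 + 3*i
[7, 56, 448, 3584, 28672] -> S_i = 7*8^i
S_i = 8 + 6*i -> [8, 14, 20, 26, 32]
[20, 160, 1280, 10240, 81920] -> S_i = 20*8^i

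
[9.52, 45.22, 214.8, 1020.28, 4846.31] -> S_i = 9.52*4.75^i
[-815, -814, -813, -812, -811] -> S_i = -815 + 1*i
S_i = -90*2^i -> [-90, -180, -360, -720, -1440]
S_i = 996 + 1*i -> [996, 997, 998, 999, 1000]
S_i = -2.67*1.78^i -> [-2.67, -4.75, -8.46, -15.06, -26.8]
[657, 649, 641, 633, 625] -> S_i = 657 + -8*i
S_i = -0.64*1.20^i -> [-0.64, -0.77, -0.92, -1.11, -1.33]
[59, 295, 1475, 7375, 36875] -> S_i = 59*5^i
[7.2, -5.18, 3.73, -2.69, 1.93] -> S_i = 7.20*(-0.72)^i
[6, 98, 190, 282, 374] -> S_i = 6 + 92*i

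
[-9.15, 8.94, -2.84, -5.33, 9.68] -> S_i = Random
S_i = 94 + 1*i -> [94, 95, 96, 97, 98]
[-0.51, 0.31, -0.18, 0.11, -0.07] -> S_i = -0.51*(-0.60)^i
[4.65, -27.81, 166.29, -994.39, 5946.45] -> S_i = 4.65*(-5.98)^i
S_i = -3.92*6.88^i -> [-3.92, -26.97, -185.55, -1276.59, -8782.94]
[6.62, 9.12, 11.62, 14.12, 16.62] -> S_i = 6.62 + 2.50*i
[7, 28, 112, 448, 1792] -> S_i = 7*4^i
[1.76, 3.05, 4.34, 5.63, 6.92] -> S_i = 1.76 + 1.29*i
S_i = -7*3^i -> [-7, -21, -63, -189, -567]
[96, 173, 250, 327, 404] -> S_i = 96 + 77*i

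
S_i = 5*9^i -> [5, 45, 405, 3645, 32805]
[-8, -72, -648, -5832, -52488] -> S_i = -8*9^i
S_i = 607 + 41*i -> [607, 648, 689, 730, 771]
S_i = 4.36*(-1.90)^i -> [4.36, -8.28, 15.74, -29.91, 56.82]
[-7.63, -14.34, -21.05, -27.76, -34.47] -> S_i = -7.63 + -6.71*i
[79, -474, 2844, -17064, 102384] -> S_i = 79*-6^i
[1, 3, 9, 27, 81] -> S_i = 1*3^i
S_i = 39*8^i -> [39, 312, 2496, 19968, 159744]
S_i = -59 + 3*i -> [-59, -56, -53, -50, -47]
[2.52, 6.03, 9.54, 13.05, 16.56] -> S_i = 2.52 + 3.51*i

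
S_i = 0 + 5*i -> [0, 5, 10, 15, 20]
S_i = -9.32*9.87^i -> [-9.32, -91.99, -907.93, -8961.22, -88447.29]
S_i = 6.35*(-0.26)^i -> [6.35, -1.65, 0.43, -0.11, 0.03]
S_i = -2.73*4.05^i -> [-2.73, -11.06, -44.78, -181.35, -734.48]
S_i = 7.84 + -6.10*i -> [7.84, 1.74, -4.36, -10.46, -16.56]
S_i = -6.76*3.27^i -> [-6.76, -22.11, -72.28, -236.37, -772.93]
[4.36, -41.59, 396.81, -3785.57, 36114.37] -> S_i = 4.36*(-9.54)^i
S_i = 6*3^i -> [6, 18, 54, 162, 486]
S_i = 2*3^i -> [2, 6, 18, 54, 162]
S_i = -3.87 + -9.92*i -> [-3.87, -13.79, -23.71, -33.63, -43.55]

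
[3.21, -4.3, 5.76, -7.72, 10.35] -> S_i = 3.21*(-1.34)^i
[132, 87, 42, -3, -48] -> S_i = 132 + -45*i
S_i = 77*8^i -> [77, 616, 4928, 39424, 315392]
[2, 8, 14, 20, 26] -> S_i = 2 + 6*i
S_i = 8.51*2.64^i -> [8.51, 22.47, 59.31, 156.58, 413.38]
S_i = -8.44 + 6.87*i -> [-8.44, -1.57, 5.3, 12.17, 19.04]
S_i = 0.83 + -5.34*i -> [0.83, -4.51, -9.85, -15.19, -20.53]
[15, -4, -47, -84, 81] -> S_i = Random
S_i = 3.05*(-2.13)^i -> [3.05, -6.5, 13.84, -29.47, 62.78]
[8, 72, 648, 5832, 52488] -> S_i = 8*9^i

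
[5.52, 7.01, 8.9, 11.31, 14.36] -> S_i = 5.52*1.27^i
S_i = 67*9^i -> [67, 603, 5427, 48843, 439587]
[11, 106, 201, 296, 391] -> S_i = 11 + 95*i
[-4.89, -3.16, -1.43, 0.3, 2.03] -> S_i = -4.89 + 1.73*i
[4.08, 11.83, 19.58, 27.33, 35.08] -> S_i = 4.08 + 7.75*i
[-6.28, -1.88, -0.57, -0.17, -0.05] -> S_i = -6.28*0.30^i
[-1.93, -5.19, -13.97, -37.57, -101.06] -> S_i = -1.93*2.69^i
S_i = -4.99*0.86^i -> [-4.99, -4.29, -3.69, -3.17, -2.73]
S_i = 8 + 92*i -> [8, 100, 192, 284, 376]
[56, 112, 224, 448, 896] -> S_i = 56*2^i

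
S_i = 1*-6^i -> [1, -6, 36, -216, 1296]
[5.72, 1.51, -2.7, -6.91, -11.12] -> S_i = 5.72 + -4.21*i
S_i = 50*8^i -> [50, 400, 3200, 25600, 204800]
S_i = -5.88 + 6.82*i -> [-5.88, 0.94, 7.76, 14.58, 21.4]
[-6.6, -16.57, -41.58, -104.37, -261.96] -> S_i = -6.60*2.51^i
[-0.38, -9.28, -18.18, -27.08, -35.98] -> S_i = -0.38 + -8.90*i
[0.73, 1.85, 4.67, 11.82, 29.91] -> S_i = 0.73*2.53^i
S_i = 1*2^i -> [1, 2, 4, 8, 16]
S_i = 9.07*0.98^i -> [9.07, 8.89, 8.71, 8.54, 8.37]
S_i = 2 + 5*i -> [2, 7, 12, 17, 22]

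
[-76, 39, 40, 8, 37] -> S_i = Random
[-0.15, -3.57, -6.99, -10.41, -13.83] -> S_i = -0.15 + -3.42*i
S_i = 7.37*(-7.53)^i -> [7.37, -55.5, 417.89, -3146.68, 23694.49]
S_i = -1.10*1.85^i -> [-1.1, -2.04, -3.76, -6.96, -12.88]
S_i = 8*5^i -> [8, 40, 200, 1000, 5000]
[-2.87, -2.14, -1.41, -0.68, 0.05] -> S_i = -2.87 + 0.73*i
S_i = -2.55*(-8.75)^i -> [-2.55, 22.31, -195.23, 1708.3, -14947.63]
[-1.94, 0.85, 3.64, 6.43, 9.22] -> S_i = -1.94 + 2.79*i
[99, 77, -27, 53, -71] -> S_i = Random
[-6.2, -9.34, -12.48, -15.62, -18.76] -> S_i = -6.20 + -3.14*i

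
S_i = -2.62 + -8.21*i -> [-2.62, -10.83, -19.04, -27.25, -35.46]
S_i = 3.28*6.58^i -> [3.28, 21.58, 142.01, 934.44, 6148.62]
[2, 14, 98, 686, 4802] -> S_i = 2*7^i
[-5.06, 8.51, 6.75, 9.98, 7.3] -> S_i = Random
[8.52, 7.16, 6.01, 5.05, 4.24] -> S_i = 8.52*0.84^i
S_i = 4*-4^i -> [4, -16, 64, -256, 1024]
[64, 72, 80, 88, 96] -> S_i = 64 + 8*i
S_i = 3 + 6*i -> [3, 9, 15, 21, 27]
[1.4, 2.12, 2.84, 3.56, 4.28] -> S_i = 1.40 + 0.72*i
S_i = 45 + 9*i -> [45, 54, 63, 72, 81]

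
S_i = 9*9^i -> [9, 81, 729, 6561, 59049]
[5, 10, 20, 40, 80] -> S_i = 5*2^i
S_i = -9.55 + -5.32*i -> [-9.55, -14.87, -20.19, -25.51, -30.83]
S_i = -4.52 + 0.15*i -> [-4.52, -4.37, -4.22, -4.07, -3.92]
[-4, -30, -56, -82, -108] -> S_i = -4 + -26*i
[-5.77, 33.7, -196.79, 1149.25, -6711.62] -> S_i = -5.77*(-5.84)^i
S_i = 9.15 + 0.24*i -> [9.15, 9.39, 9.63, 9.87, 10.11]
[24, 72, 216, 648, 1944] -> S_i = 24*3^i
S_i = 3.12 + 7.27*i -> [3.12, 10.39, 17.66, 24.93, 32.2]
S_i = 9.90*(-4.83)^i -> [9.9, -47.82, 230.96, -1115.52, 5387.95]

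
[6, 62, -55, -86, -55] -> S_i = Random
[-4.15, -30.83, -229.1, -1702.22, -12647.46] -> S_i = -4.15*7.43^i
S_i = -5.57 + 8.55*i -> [-5.57, 2.98, 11.53, 20.08, 28.63]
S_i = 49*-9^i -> [49, -441, 3969, -35721, 321489]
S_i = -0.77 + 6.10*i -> [-0.77, 5.33, 11.43, 17.53, 23.63]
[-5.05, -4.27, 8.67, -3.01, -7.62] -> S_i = Random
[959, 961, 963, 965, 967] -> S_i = 959 + 2*i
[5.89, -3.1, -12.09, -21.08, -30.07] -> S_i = 5.89 + -8.99*i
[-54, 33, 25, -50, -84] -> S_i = Random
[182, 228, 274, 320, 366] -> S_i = 182 + 46*i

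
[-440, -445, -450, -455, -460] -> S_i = -440 + -5*i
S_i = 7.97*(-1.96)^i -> [7.97, -15.62, 30.62, -60.01, 117.62]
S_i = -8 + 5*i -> [-8, -3, 2, 7, 12]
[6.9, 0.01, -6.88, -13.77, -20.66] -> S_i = 6.90 + -6.89*i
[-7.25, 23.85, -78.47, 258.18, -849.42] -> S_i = -7.25*(-3.29)^i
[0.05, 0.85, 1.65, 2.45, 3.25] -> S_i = 0.05 + 0.80*i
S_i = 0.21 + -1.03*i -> [0.21, -0.82, -1.85, -2.88, -3.91]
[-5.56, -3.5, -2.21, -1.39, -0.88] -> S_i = -5.56*0.63^i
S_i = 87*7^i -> [87, 609, 4263, 29841, 208887]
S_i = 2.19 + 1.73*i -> [2.19, 3.92, 5.65, 7.38, 9.11]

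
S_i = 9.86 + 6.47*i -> [9.86, 16.33, 22.8, 29.27, 35.74]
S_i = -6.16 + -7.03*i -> [-6.16, -13.19, -20.22, -27.25, -34.28]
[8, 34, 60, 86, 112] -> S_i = 8 + 26*i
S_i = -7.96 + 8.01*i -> [-7.96, 0.05, 8.06, 16.07, 24.08]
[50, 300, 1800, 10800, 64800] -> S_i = 50*6^i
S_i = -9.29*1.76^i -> [-9.29, -16.35, -28.78, -50.65, -89.14]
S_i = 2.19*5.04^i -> [2.19, 11.04, 55.63, 280.37, 1413.08]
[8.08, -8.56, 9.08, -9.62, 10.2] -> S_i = 8.08*(-1.06)^i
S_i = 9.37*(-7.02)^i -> [9.37, -65.78, 461.76, -3241.54, 22755.59]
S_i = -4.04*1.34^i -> [-4.04, -5.41, -7.25, -9.72, -13.03]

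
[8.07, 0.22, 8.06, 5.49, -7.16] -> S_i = Random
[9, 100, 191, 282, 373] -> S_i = 9 + 91*i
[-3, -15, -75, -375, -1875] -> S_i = -3*5^i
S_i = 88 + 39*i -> [88, 127, 166, 205, 244]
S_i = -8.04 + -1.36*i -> [-8.04, -9.4, -10.76, -12.12, -13.48]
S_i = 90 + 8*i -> [90, 98, 106, 114, 122]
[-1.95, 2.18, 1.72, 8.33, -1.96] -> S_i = Random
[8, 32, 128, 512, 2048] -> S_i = 8*4^i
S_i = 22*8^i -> [22, 176, 1408, 11264, 90112]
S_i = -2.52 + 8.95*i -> [-2.52, 6.43, 15.38, 24.33, 33.28]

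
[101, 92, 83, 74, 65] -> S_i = 101 + -9*i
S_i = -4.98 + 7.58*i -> [-4.98, 2.6, 10.18, 17.76, 25.34]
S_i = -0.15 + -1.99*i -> [-0.15, -2.14, -4.13, -6.12, -8.11]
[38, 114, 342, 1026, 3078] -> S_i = 38*3^i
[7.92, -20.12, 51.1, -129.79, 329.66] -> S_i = 7.92*(-2.54)^i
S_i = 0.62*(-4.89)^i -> [0.62, -3.03, 14.83, -72.5, 354.51]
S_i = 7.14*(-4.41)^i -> [7.14, -31.49, 138.86, -612.37, 2700.55]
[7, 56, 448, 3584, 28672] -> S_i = 7*8^i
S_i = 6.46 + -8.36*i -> [6.46, -1.9, -10.26, -18.62, -26.98]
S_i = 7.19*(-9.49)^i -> [7.19, -68.23, 647.53, -6145.08, 58316.81]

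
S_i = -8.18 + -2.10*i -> [-8.18, -10.28, -12.38, -14.48, -16.58]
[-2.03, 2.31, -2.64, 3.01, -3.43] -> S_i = -2.03*(-1.14)^i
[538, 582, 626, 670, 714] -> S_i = 538 + 44*i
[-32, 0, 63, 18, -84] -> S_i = Random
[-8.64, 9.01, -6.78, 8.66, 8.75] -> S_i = Random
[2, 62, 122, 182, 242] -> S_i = 2 + 60*i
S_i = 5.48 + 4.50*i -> [5.48, 9.98, 14.48, 18.98, 23.48]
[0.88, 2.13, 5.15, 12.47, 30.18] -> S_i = 0.88*2.42^i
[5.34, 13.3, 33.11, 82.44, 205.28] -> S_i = 5.34*2.49^i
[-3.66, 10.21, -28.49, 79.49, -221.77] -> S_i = -3.66*(-2.79)^i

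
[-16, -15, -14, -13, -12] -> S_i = -16 + 1*i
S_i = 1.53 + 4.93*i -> [1.53, 6.46, 11.39, 16.32, 21.25]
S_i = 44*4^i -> [44, 176, 704, 2816, 11264]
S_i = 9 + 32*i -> [9, 41, 73, 105, 137]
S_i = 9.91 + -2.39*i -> [9.91, 7.52, 5.13, 2.74, 0.35]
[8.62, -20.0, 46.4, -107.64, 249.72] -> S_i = 8.62*(-2.32)^i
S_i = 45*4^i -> [45, 180, 720, 2880, 11520]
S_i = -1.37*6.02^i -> [-1.37, -8.25, -49.65, -298.89, -1799.31]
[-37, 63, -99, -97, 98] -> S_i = Random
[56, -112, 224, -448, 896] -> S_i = 56*-2^i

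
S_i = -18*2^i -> [-18, -36, -72, -144, -288]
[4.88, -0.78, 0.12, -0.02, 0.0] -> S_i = 4.88*(-0.16)^i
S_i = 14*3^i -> [14, 42, 126, 378, 1134]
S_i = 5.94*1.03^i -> [5.94, 6.12, 6.3, 6.49, 6.69]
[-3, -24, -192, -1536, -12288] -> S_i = -3*8^i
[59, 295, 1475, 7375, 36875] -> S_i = 59*5^i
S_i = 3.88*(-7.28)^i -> [3.88, -28.25, 205.63, -1497.01, 10898.26]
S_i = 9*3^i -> [9, 27, 81, 243, 729]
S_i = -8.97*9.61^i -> [-8.97, -86.2, -828.4, -7960.91, -76504.33]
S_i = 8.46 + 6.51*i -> [8.46, 14.97, 21.48, 27.99, 34.5]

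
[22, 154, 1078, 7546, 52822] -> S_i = 22*7^i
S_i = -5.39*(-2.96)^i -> [-5.39, 15.95, -47.23, 139.79, -413.77]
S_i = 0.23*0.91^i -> [0.23, 0.21, 0.19, 0.17, 0.16]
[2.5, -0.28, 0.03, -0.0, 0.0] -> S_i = 2.50*(-0.11)^i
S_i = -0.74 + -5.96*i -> [-0.74, -6.7, -12.66, -18.62, -24.58]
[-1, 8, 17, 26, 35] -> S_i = -1 + 9*i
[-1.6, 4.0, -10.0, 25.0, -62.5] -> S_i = -1.60*(-2.50)^i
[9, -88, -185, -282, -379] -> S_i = 9 + -97*i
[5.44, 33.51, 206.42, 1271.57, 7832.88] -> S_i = 5.44*6.16^i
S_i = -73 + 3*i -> [-73, -70, -67, -64, -61]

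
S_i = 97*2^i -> [97, 194, 388, 776, 1552]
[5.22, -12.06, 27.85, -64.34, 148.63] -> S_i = 5.22*(-2.31)^i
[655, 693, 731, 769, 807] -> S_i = 655 + 38*i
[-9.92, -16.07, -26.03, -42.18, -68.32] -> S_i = -9.92*1.62^i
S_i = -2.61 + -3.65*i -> [-2.61, -6.26, -9.91, -13.56, -17.21]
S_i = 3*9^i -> [3, 27, 243, 2187, 19683]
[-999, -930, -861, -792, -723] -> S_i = -999 + 69*i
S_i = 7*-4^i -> [7, -28, 112, -448, 1792]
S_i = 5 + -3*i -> [5, 2, -1, -4, -7]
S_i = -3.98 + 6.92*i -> [-3.98, 2.94, 9.86, 16.78, 23.7]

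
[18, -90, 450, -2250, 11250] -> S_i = 18*-5^i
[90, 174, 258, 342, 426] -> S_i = 90 + 84*i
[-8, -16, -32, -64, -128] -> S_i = -8*2^i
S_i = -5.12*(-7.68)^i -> [-5.12, 39.32, -301.99, 2319.28, -17812.09]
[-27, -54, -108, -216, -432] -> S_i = -27*2^i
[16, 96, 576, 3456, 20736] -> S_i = 16*6^i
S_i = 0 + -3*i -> [0, -3, -6, -9, -12]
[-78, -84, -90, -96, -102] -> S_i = -78 + -6*i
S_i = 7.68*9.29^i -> [7.68, 71.35, 662.82, 6157.56, 57203.69]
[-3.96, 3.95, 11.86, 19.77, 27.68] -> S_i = -3.96 + 7.91*i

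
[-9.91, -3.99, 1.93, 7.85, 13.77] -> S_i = -9.91 + 5.92*i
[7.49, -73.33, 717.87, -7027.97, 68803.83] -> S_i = 7.49*(-9.79)^i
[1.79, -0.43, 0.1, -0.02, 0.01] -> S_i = 1.79*(-0.24)^i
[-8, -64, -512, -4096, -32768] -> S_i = -8*8^i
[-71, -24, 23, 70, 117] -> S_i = -71 + 47*i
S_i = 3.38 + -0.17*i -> [3.38, 3.21, 3.04, 2.87, 2.7]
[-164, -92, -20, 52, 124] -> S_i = -164 + 72*i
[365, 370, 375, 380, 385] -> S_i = 365 + 5*i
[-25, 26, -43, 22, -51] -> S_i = Random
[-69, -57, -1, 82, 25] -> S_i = Random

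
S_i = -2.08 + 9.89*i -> [-2.08, 7.81, 17.7, 27.59, 37.48]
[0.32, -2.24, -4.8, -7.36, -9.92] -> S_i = 0.32 + -2.56*i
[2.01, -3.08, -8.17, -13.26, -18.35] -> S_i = 2.01 + -5.09*i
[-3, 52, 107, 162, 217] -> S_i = -3 + 55*i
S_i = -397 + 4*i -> [-397, -393, -389, -385, -381]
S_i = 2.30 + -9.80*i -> [2.3, -7.5, -17.3, -27.1, -36.9]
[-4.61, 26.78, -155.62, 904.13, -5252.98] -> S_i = -4.61*(-5.81)^i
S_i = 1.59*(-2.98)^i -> [1.59, -4.74, 14.12, -42.08, 125.39]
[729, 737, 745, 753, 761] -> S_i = 729 + 8*i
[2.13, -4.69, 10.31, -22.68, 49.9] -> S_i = 2.13*(-2.20)^i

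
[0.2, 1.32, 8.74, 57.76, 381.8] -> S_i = 0.20*6.61^i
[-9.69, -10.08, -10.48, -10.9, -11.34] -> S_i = -9.69*1.04^i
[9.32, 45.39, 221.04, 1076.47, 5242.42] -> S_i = 9.32*4.87^i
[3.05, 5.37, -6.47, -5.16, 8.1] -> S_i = Random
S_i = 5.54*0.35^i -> [5.54, 1.94, 0.68, 0.24, 0.08]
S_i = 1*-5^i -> [1, -5, 25, -125, 625]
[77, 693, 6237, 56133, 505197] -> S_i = 77*9^i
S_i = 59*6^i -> [59, 354, 2124, 12744, 76464]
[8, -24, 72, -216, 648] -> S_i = 8*-3^i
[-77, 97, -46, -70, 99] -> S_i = Random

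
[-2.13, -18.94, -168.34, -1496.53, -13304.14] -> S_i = -2.13*8.89^i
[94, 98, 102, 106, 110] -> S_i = 94 + 4*i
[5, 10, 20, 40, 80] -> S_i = 5*2^i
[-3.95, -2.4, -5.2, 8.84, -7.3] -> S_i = Random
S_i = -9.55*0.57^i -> [-9.55, -5.44, -3.1, -1.77, -1.01]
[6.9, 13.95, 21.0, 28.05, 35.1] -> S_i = 6.90 + 7.05*i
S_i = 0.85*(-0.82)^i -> [0.85, -0.7, 0.57, -0.47, 0.38]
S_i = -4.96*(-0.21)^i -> [-4.96, 1.04, -0.22, 0.05, -0.01]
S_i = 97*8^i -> [97, 776, 6208, 49664, 397312]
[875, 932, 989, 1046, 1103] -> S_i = 875 + 57*i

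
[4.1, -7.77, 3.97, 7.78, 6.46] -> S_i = Random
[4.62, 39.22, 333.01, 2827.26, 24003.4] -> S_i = 4.62*8.49^i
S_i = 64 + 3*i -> [64, 67, 70, 73, 76]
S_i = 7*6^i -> [7, 42, 252, 1512, 9072]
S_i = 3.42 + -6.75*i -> [3.42, -3.33, -10.08, -16.83, -23.58]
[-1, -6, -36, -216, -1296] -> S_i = -1*6^i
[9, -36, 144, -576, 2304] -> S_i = 9*-4^i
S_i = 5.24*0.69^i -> [5.24, 3.62, 2.49, 1.72, 1.19]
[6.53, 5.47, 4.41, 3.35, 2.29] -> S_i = 6.53 + -1.06*i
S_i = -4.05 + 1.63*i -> [-4.05, -2.42, -0.79, 0.84, 2.47]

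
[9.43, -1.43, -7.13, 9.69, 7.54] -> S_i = Random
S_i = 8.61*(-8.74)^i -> [8.61, -75.25, 657.7, -5748.27, 50239.91]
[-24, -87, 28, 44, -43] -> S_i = Random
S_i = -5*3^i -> [-5, -15, -45, -135, -405]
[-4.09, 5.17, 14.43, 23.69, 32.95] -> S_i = -4.09 + 9.26*i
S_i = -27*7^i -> [-27, -189, -1323, -9261, -64827]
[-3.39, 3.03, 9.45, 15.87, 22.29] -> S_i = -3.39 + 6.42*i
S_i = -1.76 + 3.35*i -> [-1.76, 1.59, 4.94, 8.29, 11.64]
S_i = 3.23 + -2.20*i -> [3.23, 1.03, -1.17, -3.37, -5.57]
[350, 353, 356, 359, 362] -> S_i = 350 + 3*i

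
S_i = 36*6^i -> [36, 216, 1296, 7776, 46656]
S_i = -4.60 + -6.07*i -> [-4.6, -10.67, -16.74, -22.81, -28.88]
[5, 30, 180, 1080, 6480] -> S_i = 5*6^i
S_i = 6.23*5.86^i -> [6.23, 36.51, 213.94, 1253.66, 7346.47]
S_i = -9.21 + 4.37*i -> [-9.21, -4.84, -0.47, 3.9, 8.27]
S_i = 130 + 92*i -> [130, 222, 314, 406, 498]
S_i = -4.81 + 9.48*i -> [-4.81, 4.67, 14.15, 23.63, 33.11]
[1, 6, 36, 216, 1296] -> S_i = 1*6^i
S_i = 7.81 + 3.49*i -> [7.81, 11.3, 14.79, 18.28, 21.77]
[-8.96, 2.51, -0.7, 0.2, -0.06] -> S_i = -8.96*(-0.28)^i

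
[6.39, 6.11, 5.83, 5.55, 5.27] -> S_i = 6.39 + -0.28*i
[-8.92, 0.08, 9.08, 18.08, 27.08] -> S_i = -8.92 + 9.00*i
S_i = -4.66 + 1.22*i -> [-4.66, -3.44, -2.22, -1.0, 0.22]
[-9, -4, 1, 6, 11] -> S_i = -9 + 5*i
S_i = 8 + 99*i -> [8, 107, 206, 305, 404]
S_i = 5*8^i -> [5, 40, 320, 2560, 20480]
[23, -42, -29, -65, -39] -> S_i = Random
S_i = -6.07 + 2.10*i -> [-6.07, -3.97, -1.87, 0.23, 2.33]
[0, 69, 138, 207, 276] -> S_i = 0 + 69*i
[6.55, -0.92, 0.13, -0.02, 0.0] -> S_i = 6.55*(-0.14)^i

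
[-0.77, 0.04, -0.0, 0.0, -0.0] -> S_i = -0.77*(-0.05)^i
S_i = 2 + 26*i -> [2, 28, 54, 80, 106]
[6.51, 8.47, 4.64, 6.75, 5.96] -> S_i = Random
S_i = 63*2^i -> [63, 126, 252, 504, 1008]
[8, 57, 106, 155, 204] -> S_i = 8 + 49*i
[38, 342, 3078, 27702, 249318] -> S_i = 38*9^i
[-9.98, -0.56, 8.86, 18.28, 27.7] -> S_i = -9.98 + 9.42*i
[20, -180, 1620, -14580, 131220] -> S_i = 20*-9^i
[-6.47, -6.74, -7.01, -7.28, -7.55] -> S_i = -6.47 + -0.27*i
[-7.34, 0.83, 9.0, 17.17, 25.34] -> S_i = -7.34 + 8.17*i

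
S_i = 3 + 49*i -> [3, 52, 101, 150, 199]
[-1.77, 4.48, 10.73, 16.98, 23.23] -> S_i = -1.77 + 6.25*i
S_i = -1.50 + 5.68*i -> [-1.5, 4.18, 9.86, 15.54, 21.22]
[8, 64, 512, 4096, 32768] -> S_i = 8*8^i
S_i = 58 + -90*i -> [58, -32, -122, -212, -302]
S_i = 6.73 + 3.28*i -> [6.73, 10.01, 13.29, 16.57, 19.85]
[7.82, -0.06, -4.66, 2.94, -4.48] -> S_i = Random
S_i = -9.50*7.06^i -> [-9.5, -67.07, -473.51, -3343.01, -23601.65]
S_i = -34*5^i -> [-34, -170, -850, -4250, -21250]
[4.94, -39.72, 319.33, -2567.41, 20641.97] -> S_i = 4.94*(-8.04)^i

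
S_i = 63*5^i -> [63, 315, 1575, 7875, 39375]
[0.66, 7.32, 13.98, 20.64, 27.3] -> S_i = 0.66 + 6.66*i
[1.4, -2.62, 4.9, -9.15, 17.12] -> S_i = 1.40*(-1.87)^i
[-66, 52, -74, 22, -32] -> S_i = Random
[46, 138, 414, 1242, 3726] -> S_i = 46*3^i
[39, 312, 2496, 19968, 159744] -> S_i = 39*8^i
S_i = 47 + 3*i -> [47, 50, 53, 56, 59]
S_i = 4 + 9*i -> [4, 13, 22, 31, 40]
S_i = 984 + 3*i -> [984, 987, 990, 993, 996]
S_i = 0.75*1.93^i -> [0.75, 1.45, 2.79, 5.39, 10.41]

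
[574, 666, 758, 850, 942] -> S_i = 574 + 92*i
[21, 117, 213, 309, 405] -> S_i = 21 + 96*i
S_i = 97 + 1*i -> [97, 98, 99, 100, 101]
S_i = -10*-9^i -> [-10, 90, -810, 7290, -65610]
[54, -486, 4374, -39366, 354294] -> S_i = 54*-9^i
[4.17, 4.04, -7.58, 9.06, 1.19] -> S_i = Random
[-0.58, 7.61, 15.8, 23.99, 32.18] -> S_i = -0.58 + 8.19*i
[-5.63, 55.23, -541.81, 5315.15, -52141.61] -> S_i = -5.63*(-9.81)^i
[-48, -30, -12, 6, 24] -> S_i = -48 + 18*i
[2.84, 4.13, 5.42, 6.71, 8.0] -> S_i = 2.84 + 1.29*i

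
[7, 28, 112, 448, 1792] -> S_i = 7*4^i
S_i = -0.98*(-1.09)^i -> [-0.98, 1.07, -1.16, 1.27, -1.38]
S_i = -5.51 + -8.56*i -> [-5.51, -14.07, -22.63, -31.19, -39.75]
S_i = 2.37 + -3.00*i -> [2.37, -0.63, -3.63, -6.63, -9.63]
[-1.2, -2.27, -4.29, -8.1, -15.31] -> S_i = -1.20*1.89^i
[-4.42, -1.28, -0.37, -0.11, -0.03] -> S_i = -4.42*0.29^i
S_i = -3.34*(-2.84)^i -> [-3.34, 9.49, -26.94, 76.51, -217.28]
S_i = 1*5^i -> [1, 5, 25, 125, 625]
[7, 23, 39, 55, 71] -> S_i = 7 + 16*i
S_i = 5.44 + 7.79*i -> [5.44, 13.23, 21.02, 28.81, 36.6]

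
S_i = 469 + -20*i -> [469, 449, 429, 409, 389]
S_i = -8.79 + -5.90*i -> [-8.79, -14.69, -20.59, -26.49, -32.39]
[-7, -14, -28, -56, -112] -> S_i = -7*2^i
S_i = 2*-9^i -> [2, -18, 162, -1458, 13122]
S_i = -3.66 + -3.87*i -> [-3.66, -7.53, -11.4, -15.27, -19.14]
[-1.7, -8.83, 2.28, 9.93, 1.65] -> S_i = Random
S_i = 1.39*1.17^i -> [1.39, 1.63, 1.9, 2.23, 2.6]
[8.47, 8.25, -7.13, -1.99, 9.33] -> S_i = Random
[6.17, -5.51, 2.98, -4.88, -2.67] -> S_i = Random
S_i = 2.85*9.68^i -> [2.85, 27.59, 267.05, 2585.06, 25023.4]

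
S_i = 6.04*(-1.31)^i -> [6.04, -7.91, 10.37, -13.58, 17.79]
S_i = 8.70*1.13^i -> [8.7, 9.83, 11.11, 12.55, 14.19]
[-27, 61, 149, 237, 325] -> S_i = -27 + 88*i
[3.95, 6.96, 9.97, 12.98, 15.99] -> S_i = 3.95 + 3.01*i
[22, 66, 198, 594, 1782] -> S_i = 22*3^i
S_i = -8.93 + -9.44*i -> [-8.93, -18.37, -27.81, -37.25, -46.69]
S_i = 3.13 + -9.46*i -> [3.13, -6.33, -15.79, -25.25, -34.71]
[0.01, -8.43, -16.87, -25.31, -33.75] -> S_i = 0.01 + -8.44*i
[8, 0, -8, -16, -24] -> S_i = 8 + -8*i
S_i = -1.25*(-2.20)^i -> [-1.25, 2.75, -6.05, 13.31, -29.28]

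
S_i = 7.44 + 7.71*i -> [7.44, 15.15, 22.86, 30.57, 38.28]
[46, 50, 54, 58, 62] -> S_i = 46 + 4*i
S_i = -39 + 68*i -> [-39, 29, 97, 165, 233]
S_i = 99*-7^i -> [99, -693, 4851, -33957, 237699]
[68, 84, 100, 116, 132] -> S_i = 68 + 16*i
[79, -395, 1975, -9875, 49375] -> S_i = 79*-5^i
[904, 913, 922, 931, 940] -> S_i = 904 + 9*i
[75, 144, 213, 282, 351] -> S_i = 75 + 69*i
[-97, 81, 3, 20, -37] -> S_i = Random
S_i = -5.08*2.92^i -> [-5.08, -14.83, -43.31, -126.48, -369.31]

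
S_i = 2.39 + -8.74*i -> [2.39, -6.35, -15.09, -23.83, -32.57]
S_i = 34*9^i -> [34, 306, 2754, 24786, 223074]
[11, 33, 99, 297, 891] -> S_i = 11*3^i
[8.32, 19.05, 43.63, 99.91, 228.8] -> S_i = 8.32*2.29^i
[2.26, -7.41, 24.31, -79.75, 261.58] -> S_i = 2.26*(-3.28)^i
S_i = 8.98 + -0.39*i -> [8.98, 8.59, 8.2, 7.81, 7.42]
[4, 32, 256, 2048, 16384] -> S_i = 4*8^i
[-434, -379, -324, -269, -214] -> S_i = -434 + 55*i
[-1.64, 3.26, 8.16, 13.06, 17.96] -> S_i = -1.64 + 4.90*i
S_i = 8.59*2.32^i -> [8.59, 19.93, 46.23, 107.26, 248.85]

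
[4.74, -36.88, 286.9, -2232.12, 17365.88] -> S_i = 4.74*(-7.78)^i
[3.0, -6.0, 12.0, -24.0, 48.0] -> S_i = 3.00*(-2.00)^i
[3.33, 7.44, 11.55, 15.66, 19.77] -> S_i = 3.33 + 4.11*i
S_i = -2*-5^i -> [-2, 10, -50, 250, -1250]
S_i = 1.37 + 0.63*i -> [1.37, 2.0, 2.63, 3.26, 3.89]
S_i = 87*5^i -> [87, 435, 2175, 10875, 54375]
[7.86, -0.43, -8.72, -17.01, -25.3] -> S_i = 7.86 + -8.29*i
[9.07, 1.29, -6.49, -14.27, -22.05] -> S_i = 9.07 + -7.78*i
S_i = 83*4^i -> [83, 332, 1328, 5312, 21248]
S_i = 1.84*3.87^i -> [1.84, 7.12, 27.56, 106.65, 412.73]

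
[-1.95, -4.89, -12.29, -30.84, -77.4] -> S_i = -1.95*2.51^i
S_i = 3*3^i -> [3, 9, 27, 81, 243]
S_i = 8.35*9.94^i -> [8.35, 83.0, 825.01, 8200.6, 81513.96]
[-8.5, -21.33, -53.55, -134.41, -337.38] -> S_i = -8.50*2.51^i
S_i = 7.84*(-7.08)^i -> [7.84, -55.51, 392.99, -2782.38, 19699.22]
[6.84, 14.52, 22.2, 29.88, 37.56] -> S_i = 6.84 + 7.68*i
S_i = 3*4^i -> [3, 12, 48, 192, 768]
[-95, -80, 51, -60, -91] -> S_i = Random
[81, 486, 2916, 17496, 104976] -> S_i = 81*6^i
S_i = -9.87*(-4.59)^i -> [-9.87, 45.3, -207.94, 954.45, -4380.95]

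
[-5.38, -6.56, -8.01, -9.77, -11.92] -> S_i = -5.38*1.22^i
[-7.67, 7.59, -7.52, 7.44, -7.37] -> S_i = -7.67*(-0.99)^i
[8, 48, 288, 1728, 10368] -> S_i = 8*6^i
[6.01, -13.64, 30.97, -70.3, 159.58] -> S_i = 6.01*(-2.27)^i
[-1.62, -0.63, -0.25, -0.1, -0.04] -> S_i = -1.62*0.39^i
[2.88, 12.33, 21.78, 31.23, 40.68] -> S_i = 2.88 + 9.45*i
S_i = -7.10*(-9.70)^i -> [-7.1, 68.87, -668.04, 6479.98, -62855.79]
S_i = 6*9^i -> [6, 54, 486, 4374, 39366]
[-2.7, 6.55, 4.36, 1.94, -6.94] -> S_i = Random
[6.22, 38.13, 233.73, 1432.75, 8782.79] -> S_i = 6.22*6.13^i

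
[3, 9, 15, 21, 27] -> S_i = 3 + 6*i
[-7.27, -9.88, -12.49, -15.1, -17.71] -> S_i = -7.27 + -2.61*i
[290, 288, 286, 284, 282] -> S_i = 290 + -2*i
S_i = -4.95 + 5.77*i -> [-4.95, 0.82, 6.59, 12.36, 18.13]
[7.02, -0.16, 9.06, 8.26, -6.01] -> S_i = Random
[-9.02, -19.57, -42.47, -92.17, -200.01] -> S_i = -9.02*2.17^i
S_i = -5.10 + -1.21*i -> [-5.1, -6.31, -7.52, -8.73, -9.94]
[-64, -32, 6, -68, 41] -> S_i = Random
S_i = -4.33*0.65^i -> [-4.33, -2.81, -1.83, -1.19, -0.77]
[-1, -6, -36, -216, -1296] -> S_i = -1*6^i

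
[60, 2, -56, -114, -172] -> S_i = 60 + -58*i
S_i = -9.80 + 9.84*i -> [-9.8, 0.04, 9.88, 19.72, 29.56]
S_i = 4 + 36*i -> [4, 40, 76, 112, 148]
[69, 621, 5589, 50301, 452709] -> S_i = 69*9^i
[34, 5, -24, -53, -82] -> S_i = 34 + -29*i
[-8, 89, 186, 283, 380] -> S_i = -8 + 97*i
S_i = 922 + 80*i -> [922, 1002, 1082, 1162, 1242]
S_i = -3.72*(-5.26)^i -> [-3.72, 19.57, -102.92, 541.38, -2847.65]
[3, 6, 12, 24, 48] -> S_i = 3*2^i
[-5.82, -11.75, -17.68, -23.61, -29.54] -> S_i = -5.82 + -5.93*i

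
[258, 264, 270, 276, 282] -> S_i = 258 + 6*i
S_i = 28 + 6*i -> [28, 34, 40, 46, 52]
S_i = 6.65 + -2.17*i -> [6.65, 4.48, 2.31, 0.14, -2.03]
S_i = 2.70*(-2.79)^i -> [2.7, -7.53, 21.02, -58.64, 163.6]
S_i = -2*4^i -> [-2, -8, -32, -128, -512]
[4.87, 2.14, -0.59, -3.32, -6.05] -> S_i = 4.87 + -2.73*i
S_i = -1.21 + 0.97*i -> [-1.21, -0.24, 0.73, 1.7, 2.67]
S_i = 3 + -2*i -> [3, 1, -1, -3, -5]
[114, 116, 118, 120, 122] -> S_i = 114 + 2*i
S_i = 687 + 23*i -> [687, 710, 733, 756, 779]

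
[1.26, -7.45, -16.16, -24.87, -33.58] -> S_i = 1.26 + -8.71*i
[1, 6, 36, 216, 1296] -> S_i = 1*6^i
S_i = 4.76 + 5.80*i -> [4.76, 10.56, 16.36, 22.16, 27.96]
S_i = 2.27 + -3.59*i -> [2.27, -1.32, -4.91, -8.5, -12.09]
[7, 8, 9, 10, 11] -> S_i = 7 + 1*i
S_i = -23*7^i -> [-23, -161, -1127, -7889, -55223]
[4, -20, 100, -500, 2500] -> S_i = 4*-5^i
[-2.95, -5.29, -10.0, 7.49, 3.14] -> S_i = Random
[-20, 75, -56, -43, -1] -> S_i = Random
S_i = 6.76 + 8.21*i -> [6.76, 14.97, 23.18, 31.39, 39.6]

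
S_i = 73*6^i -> [73, 438, 2628, 15768, 94608]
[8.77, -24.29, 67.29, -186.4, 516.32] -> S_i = 8.77*(-2.77)^i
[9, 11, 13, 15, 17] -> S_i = 9 + 2*i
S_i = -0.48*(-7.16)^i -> [-0.48, 3.44, -24.61, 176.19, -1261.52]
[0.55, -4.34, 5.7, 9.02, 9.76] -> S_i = Random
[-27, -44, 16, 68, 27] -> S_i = Random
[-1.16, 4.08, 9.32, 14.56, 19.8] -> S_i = -1.16 + 5.24*i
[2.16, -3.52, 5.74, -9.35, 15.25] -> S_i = 2.16*(-1.63)^i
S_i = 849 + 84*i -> [849, 933, 1017, 1101, 1185]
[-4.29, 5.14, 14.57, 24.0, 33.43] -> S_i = -4.29 + 9.43*i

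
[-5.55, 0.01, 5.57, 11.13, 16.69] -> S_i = -5.55 + 5.56*i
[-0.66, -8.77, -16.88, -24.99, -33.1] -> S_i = -0.66 + -8.11*i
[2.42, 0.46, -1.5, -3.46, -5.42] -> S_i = 2.42 + -1.96*i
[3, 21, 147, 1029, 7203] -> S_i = 3*7^i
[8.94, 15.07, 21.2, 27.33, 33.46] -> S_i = 8.94 + 6.13*i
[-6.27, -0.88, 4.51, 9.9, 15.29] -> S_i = -6.27 + 5.39*i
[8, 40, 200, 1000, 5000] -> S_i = 8*5^i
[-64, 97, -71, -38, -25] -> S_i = Random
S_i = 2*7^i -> [2, 14, 98, 686, 4802]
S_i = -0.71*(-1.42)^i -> [-0.71, 1.01, -1.43, 2.03, -2.89]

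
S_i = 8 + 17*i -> [8, 25, 42, 59, 76]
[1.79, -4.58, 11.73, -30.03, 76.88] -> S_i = 1.79*(-2.56)^i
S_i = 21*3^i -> [21, 63, 189, 567, 1701]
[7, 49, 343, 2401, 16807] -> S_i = 7*7^i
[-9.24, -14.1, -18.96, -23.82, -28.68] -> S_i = -9.24 + -4.86*i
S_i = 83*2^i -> [83, 166, 332, 664, 1328]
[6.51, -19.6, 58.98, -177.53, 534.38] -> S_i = 6.51*(-3.01)^i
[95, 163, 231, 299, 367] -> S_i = 95 + 68*i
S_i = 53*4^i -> [53, 212, 848, 3392, 13568]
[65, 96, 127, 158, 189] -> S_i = 65 + 31*i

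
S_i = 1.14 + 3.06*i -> [1.14, 4.2, 7.26, 10.32, 13.38]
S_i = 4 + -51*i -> [4, -47, -98, -149, -200]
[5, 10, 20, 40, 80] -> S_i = 5*2^i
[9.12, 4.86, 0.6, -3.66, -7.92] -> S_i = 9.12 + -4.26*i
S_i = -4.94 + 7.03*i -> [-4.94, 2.09, 9.12, 16.15, 23.18]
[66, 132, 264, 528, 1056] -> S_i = 66*2^i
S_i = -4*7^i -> [-4, -28, -196, -1372, -9604]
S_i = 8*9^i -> [8, 72, 648, 5832, 52488]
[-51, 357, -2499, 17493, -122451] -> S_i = -51*-7^i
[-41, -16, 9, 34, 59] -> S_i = -41 + 25*i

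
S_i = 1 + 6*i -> [1, 7, 13, 19, 25]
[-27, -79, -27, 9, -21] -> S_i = Random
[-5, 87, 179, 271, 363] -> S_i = -5 + 92*i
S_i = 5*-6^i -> [5, -30, 180, -1080, 6480]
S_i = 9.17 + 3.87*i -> [9.17, 13.04, 16.91, 20.78, 24.65]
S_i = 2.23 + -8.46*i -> [2.23, -6.23, -14.69, -23.15, -31.61]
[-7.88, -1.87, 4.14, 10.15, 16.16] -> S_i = -7.88 + 6.01*i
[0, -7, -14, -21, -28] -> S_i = 0 + -7*i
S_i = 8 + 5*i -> [8, 13, 18, 23, 28]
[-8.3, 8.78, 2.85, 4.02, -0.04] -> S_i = Random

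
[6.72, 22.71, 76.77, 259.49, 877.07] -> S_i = 6.72*3.38^i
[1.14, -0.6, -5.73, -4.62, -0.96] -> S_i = Random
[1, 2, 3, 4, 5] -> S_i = 1 + 1*i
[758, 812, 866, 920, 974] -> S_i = 758 + 54*i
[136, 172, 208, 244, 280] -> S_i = 136 + 36*i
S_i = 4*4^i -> [4, 16, 64, 256, 1024]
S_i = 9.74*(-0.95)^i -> [9.74, -9.25, 8.79, -8.35, 7.93]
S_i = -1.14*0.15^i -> [-1.14, -0.17, -0.03, -0.0, -0.0]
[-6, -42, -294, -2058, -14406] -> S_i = -6*7^i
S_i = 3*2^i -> [3, 6, 12, 24, 48]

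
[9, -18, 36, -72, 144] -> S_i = 9*-2^i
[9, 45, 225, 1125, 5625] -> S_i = 9*5^i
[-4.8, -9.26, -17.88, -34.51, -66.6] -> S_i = -4.80*1.93^i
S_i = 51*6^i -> [51, 306, 1836, 11016, 66096]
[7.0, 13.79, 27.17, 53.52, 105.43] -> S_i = 7.00*1.97^i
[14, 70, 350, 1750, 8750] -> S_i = 14*5^i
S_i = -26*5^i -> [-26, -130, -650, -3250, -16250]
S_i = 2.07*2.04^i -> [2.07, 4.22, 8.61, 17.57, 35.85]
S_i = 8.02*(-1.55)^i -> [8.02, -12.43, 19.27, -29.87, 46.29]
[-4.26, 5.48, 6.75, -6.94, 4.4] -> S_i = Random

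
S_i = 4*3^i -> [4, 12, 36, 108, 324]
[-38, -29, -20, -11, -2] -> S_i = -38 + 9*i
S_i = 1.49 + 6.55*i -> [1.49, 8.04, 14.59, 21.14, 27.69]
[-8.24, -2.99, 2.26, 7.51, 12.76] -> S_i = -8.24 + 5.25*i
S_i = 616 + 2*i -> [616, 618, 620, 622, 624]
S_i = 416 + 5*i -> [416, 421, 426, 431, 436]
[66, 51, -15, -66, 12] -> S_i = Random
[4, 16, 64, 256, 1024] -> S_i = 4*4^i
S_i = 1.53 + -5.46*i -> [1.53, -3.93, -9.39, -14.85, -20.31]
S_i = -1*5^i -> [-1, -5, -25, -125, -625]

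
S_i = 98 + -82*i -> [98, 16, -66, -148, -230]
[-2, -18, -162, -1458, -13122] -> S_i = -2*9^i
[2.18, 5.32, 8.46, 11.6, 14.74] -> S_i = 2.18 + 3.14*i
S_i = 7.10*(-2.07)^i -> [7.1, -14.7, 30.42, -62.98, 130.36]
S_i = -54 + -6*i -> [-54, -60, -66, -72, -78]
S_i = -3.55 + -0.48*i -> [-3.55, -4.03, -4.51, -4.99, -5.47]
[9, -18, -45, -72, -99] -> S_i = 9 + -27*i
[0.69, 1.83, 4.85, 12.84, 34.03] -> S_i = 0.69*2.65^i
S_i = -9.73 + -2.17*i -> [-9.73, -11.9, -14.07, -16.24, -18.41]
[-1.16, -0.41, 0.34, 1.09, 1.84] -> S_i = -1.16 + 0.75*i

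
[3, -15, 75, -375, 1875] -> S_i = 3*-5^i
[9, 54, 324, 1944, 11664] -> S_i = 9*6^i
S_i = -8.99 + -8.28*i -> [-8.99, -17.27, -25.55, -33.83, -42.11]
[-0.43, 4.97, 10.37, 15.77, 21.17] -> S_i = -0.43 + 5.40*i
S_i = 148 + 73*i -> [148, 221, 294, 367, 440]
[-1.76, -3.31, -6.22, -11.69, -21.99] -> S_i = -1.76*1.88^i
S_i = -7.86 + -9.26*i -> [-7.86, -17.12, -26.38, -35.64, -44.9]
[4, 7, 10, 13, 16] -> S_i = 4 + 3*i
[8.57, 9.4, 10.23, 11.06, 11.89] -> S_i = 8.57 + 0.83*i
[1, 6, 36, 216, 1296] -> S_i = 1*6^i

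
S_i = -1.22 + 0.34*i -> [-1.22, -0.88, -0.54, -0.2, 0.14]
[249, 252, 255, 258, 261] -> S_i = 249 + 3*i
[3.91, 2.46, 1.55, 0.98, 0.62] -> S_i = 3.91*0.63^i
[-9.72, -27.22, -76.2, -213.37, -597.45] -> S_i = -9.72*2.80^i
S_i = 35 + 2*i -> [35, 37, 39, 41, 43]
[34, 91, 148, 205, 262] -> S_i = 34 + 57*i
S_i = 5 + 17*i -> [5, 22, 39, 56, 73]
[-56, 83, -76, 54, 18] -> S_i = Random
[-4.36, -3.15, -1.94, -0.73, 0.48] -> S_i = -4.36 + 1.21*i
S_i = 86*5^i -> [86, 430, 2150, 10750, 53750]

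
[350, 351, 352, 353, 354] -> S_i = 350 + 1*i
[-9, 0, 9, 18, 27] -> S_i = -9 + 9*i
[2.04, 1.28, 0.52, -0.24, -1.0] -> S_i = 2.04 + -0.76*i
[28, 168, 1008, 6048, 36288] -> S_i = 28*6^i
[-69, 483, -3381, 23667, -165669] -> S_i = -69*-7^i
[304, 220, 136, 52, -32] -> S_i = 304 + -84*i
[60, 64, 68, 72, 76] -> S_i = 60 + 4*i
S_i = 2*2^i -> [2, 4, 8, 16, 32]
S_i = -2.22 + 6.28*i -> [-2.22, 4.06, 10.34, 16.62, 22.9]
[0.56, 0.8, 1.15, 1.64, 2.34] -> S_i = 0.56*1.43^i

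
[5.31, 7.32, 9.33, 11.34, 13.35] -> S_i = 5.31 + 2.01*i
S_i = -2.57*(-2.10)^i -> [-2.57, 5.4, -11.33, 23.8, -49.98]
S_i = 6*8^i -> [6, 48, 384, 3072, 24576]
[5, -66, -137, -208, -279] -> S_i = 5 + -71*i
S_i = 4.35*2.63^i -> [4.35, 11.44, 30.09, 79.13, 208.12]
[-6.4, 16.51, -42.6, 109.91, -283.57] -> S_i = -6.40*(-2.58)^i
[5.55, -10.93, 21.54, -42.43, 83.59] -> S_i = 5.55*(-1.97)^i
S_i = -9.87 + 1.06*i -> [-9.87, -8.81, -7.75, -6.69, -5.63]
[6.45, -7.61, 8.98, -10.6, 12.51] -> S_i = 6.45*(-1.18)^i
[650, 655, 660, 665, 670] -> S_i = 650 + 5*i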